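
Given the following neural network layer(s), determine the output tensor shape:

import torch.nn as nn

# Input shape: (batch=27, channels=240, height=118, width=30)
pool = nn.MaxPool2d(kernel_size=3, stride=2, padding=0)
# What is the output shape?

Input shape: (27, 240, 118, 30)
Output shape: (27, 240, 58, 14)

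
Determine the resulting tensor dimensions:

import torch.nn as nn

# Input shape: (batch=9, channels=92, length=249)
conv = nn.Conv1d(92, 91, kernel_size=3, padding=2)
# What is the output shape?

Input shape: (9, 92, 249)
Output shape: (9, 91, 251)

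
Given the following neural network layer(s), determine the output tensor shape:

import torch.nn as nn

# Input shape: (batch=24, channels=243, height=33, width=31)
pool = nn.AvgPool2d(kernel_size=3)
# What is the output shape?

Input shape: (24, 243, 33, 31)
Output shape: (24, 243, 11, 10)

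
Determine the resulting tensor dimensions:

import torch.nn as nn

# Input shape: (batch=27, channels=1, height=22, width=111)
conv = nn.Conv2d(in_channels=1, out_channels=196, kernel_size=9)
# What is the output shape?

Input shape: (27, 1, 22, 111)
Output shape: (27, 196, 14, 103)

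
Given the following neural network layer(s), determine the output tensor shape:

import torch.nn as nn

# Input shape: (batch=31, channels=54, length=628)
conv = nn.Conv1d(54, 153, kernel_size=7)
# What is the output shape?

Input shape: (31, 54, 628)
Output shape: (31, 153, 622)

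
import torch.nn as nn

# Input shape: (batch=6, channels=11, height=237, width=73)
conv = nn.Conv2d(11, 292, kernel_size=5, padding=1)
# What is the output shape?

Input shape: (6, 11, 237, 73)
Output shape: (6, 292, 235, 71)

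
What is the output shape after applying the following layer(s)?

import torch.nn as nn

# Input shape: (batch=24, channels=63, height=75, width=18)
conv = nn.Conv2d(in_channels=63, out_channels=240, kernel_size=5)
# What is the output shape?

Input shape: (24, 63, 75, 18)
Output shape: (24, 240, 71, 14)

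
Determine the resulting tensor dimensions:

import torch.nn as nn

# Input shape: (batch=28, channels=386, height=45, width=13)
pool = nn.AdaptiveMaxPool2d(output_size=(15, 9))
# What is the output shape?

Input shape: (28, 386, 45, 13)
Output shape: (28, 386, 15, 9)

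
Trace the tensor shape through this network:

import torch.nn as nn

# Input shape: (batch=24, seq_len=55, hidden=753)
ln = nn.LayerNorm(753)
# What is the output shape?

Input shape: (24, 55, 753)
Output shape: (24, 55, 753)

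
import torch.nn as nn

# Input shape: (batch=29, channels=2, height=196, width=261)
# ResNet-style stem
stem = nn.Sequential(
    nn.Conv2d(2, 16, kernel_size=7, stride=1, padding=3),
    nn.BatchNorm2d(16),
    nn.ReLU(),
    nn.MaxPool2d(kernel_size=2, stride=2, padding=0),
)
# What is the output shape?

Input shape: (29, 2, 196, 261)
  -> after Conv2d 7x7 stride=1: (29, 16, 196, 261)
Output shape: (29, 16, 98, 130)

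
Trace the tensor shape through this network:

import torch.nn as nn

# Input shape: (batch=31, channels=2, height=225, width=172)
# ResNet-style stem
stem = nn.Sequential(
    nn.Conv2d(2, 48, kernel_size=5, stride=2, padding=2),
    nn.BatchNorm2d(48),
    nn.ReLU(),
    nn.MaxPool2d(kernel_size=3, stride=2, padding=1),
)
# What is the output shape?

Input shape: (31, 2, 225, 172)
  -> after Conv2d 5x5 stride=2: (31, 48, 113, 86)
Output shape: (31, 48, 57, 43)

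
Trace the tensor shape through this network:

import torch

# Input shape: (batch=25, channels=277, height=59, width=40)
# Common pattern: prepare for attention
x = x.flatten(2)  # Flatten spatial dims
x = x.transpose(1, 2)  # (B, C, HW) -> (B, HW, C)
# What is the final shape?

Input shape: (25, 277, 59, 40)
  -> after flatten(2): (25, 277, 2360)
Output shape: (25, 2360, 277)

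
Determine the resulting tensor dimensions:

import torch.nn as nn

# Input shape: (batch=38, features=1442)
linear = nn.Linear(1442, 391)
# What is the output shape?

Input shape: (38, 1442)
Output shape: (38, 391)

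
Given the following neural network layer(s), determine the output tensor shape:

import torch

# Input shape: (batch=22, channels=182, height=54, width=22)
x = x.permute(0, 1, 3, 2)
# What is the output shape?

Input shape: (22, 182, 54, 22)
Output shape: (22, 182, 22, 54)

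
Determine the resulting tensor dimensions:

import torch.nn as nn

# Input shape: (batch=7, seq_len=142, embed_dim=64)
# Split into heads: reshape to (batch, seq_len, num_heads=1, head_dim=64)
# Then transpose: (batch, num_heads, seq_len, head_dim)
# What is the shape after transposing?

Input shape: (7, 142, 64)
  -> after reshape: (7, 142, 1, 64)
Output shape: (7, 1, 142, 64)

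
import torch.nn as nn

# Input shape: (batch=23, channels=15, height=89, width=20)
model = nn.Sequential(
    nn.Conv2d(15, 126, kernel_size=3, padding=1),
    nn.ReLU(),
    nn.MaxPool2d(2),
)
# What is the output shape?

Input shape: (23, 15, 89, 20)
  -> after Conv2d: (23, 126, 89, 20)
  -> after ReLU: (23, 126, 89, 20)
Output shape: (23, 126, 44, 10)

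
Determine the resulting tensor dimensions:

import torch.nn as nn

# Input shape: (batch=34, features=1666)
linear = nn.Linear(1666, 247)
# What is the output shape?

Input shape: (34, 1666)
Output shape: (34, 247)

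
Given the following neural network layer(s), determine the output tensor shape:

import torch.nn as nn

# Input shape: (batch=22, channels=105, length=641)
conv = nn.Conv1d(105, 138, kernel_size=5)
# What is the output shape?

Input shape: (22, 105, 641)
Output shape: (22, 138, 637)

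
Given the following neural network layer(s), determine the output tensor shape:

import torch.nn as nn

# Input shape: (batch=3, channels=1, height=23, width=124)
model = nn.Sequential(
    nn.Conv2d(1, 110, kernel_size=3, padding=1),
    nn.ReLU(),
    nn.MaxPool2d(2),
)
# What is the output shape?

Input shape: (3, 1, 23, 124)
  -> after Conv2d: (3, 110, 23, 124)
  -> after ReLU: (3, 110, 23, 124)
Output shape: (3, 110, 11, 62)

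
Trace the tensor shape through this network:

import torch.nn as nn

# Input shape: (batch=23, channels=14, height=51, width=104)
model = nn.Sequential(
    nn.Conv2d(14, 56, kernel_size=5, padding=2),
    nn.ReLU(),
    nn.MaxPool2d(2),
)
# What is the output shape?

Input shape: (23, 14, 51, 104)
  -> after Conv2d: (23, 56, 51, 104)
  -> after ReLU: (23, 56, 51, 104)
Output shape: (23, 56, 25, 52)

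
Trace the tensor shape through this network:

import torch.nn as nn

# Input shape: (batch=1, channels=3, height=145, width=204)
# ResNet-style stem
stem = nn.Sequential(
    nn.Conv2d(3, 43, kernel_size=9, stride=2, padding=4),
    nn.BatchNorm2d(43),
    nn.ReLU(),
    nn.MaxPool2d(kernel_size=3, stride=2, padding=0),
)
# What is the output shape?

Input shape: (1, 3, 145, 204)
  -> after Conv2d 9x9 stride=2: (1, 43, 73, 102)
Output shape: (1, 43, 36, 50)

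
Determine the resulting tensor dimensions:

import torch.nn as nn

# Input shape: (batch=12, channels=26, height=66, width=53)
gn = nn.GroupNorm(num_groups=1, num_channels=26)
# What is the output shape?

Input shape: (12, 26, 66, 53)
Output shape: (12, 26, 66, 53)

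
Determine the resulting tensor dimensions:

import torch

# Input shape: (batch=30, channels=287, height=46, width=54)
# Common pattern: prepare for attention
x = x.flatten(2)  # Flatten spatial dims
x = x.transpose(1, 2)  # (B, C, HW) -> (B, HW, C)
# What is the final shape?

Input shape: (30, 287, 46, 54)
  -> after flatten(2): (30, 287, 2484)
Output shape: (30, 2484, 287)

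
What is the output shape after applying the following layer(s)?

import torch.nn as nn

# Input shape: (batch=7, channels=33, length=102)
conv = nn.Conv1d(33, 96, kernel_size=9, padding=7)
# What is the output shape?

Input shape: (7, 33, 102)
Output shape: (7, 96, 108)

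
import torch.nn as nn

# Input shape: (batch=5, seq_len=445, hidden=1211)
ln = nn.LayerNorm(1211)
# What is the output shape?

Input shape: (5, 445, 1211)
Output shape: (5, 445, 1211)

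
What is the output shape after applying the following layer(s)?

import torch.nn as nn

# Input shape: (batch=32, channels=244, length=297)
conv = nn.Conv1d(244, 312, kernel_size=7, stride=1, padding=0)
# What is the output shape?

Input shape: (32, 244, 297)
Output shape: (32, 312, 291)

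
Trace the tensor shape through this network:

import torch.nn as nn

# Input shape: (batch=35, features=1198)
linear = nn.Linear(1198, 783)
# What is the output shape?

Input shape: (35, 1198)
Output shape: (35, 783)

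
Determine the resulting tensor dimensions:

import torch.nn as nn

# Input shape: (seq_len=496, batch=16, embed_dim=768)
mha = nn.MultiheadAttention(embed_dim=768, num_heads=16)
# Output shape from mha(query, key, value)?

Input shape: (496, 16, 768)
Output shape: (496, 16, 768)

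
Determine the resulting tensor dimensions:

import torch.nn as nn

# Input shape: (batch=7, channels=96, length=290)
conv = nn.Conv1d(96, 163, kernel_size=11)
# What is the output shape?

Input shape: (7, 96, 290)
Output shape: (7, 163, 280)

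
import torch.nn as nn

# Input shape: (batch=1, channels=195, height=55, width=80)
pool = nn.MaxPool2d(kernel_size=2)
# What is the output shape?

Input shape: (1, 195, 55, 80)
Output shape: (1, 195, 27, 40)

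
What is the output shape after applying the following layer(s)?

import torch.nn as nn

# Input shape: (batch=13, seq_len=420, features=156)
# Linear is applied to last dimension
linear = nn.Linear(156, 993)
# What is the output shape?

Input shape: (13, 420, 156)
Output shape: (13, 420, 993)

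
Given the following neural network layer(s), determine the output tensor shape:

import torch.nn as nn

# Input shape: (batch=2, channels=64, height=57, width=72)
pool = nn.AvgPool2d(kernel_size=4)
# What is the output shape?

Input shape: (2, 64, 57, 72)
Output shape: (2, 64, 14, 18)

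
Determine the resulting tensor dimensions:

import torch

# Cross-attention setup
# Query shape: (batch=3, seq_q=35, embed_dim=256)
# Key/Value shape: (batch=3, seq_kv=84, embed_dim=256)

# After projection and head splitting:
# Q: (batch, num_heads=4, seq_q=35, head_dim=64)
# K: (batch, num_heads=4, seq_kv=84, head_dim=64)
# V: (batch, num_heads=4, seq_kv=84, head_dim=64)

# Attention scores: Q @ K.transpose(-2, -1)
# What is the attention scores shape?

Input shape: (3, 35, 256)
Output shape: (3, 4, 35, 84)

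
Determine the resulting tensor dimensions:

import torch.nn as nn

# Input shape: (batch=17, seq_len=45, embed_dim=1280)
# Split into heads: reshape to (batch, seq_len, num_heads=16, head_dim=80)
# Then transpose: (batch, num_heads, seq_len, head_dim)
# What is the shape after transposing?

Input shape: (17, 45, 1280)
  -> after reshape: (17, 45, 16, 80)
Output shape: (17, 16, 45, 80)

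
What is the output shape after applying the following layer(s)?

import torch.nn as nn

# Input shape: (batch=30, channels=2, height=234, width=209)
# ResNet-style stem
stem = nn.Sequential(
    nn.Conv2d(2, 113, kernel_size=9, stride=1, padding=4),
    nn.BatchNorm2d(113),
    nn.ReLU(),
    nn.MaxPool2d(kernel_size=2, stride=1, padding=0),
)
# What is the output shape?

Input shape: (30, 2, 234, 209)
  -> after Conv2d 9x9 stride=1: (30, 113, 234, 209)
Output shape: (30, 113, 233, 208)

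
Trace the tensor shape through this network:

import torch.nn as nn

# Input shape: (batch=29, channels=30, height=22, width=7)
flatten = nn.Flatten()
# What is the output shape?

Input shape: (29, 30, 22, 7)
Output shape: (29, 4620)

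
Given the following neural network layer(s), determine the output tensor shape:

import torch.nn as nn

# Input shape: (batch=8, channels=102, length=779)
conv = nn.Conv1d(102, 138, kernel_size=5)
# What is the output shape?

Input shape: (8, 102, 779)
Output shape: (8, 138, 775)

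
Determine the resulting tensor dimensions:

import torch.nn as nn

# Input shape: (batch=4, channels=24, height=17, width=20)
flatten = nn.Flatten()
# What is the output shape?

Input shape: (4, 24, 17, 20)
Output shape: (4, 8160)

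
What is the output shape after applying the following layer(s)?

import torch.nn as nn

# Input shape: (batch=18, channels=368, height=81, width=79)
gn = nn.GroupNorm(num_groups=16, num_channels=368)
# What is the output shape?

Input shape: (18, 368, 81, 79)
Output shape: (18, 368, 81, 79)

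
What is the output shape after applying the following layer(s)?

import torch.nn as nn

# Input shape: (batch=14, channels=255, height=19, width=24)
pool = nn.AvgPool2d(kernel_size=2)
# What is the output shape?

Input shape: (14, 255, 19, 24)
Output shape: (14, 255, 9, 12)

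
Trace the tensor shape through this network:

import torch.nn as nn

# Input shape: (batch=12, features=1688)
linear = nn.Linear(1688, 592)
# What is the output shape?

Input shape: (12, 1688)
Output shape: (12, 592)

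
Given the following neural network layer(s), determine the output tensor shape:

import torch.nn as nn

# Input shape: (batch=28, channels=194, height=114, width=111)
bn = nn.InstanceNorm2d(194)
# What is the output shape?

Input shape: (28, 194, 114, 111)
Output shape: (28, 194, 114, 111)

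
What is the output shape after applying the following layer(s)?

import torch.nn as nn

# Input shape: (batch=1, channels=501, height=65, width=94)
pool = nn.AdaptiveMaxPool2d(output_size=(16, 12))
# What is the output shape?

Input shape: (1, 501, 65, 94)
Output shape: (1, 501, 16, 12)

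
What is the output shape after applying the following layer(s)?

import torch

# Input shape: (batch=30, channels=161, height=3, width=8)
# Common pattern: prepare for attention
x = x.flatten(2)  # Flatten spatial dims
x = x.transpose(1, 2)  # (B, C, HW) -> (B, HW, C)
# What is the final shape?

Input shape: (30, 161, 3, 8)
  -> after flatten(2): (30, 161, 24)
Output shape: (30, 24, 161)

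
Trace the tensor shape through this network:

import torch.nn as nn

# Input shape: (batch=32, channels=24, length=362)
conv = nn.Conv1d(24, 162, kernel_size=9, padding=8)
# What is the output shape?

Input shape: (32, 24, 362)
Output shape: (32, 162, 370)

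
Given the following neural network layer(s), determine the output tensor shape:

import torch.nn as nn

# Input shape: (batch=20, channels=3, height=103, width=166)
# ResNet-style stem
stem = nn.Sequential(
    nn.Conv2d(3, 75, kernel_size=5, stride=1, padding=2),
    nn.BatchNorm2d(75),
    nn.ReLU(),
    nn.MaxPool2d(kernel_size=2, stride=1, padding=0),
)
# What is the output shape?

Input shape: (20, 3, 103, 166)
  -> after Conv2d 5x5 stride=1: (20, 75, 103, 166)
Output shape: (20, 75, 102, 165)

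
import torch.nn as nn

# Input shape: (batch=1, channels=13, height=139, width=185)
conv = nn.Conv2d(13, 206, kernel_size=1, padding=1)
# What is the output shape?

Input shape: (1, 13, 139, 185)
Output shape: (1, 206, 141, 187)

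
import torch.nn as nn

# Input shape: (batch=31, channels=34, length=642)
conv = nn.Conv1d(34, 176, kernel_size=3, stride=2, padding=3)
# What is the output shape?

Input shape: (31, 34, 642)
Output shape: (31, 176, 323)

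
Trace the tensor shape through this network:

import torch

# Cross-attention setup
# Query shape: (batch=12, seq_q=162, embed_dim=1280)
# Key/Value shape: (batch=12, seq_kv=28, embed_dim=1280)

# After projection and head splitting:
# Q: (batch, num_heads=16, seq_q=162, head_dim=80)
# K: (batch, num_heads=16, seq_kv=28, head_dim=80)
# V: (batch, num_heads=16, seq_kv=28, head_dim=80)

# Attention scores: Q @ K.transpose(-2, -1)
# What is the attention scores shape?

Input shape: (12, 162, 1280)
Output shape: (12, 16, 162, 28)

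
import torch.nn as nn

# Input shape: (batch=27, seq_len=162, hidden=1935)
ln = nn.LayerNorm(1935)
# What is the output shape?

Input shape: (27, 162, 1935)
Output shape: (27, 162, 1935)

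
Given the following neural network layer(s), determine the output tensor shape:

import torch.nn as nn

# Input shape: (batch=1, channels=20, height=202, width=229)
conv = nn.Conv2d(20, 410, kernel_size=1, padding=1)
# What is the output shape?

Input shape: (1, 20, 202, 229)
Output shape: (1, 410, 204, 231)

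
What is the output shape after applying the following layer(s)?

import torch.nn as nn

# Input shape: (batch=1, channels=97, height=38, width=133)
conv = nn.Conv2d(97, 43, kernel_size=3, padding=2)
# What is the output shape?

Input shape: (1, 97, 38, 133)
Output shape: (1, 43, 40, 135)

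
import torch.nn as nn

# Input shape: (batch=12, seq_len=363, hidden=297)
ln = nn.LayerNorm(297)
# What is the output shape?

Input shape: (12, 363, 297)
Output shape: (12, 363, 297)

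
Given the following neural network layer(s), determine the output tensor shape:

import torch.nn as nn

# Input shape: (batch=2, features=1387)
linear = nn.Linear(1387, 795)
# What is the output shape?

Input shape: (2, 1387)
Output shape: (2, 795)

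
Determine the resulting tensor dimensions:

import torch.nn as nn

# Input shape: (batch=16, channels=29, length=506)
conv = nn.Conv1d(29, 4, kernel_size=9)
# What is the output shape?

Input shape: (16, 29, 506)
Output shape: (16, 4, 498)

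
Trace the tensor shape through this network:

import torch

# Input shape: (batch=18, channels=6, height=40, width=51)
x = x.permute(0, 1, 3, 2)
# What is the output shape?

Input shape: (18, 6, 40, 51)
Output shape: (18, 6, 51, 40)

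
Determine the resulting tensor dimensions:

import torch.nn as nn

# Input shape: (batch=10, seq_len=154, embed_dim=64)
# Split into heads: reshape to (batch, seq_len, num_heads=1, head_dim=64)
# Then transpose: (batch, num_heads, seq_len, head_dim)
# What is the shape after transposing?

Input shape: (10, 154, 64)
  -> after reshape: (10, 154, 1, 64)
Output shape: (10, 1, 154, 64)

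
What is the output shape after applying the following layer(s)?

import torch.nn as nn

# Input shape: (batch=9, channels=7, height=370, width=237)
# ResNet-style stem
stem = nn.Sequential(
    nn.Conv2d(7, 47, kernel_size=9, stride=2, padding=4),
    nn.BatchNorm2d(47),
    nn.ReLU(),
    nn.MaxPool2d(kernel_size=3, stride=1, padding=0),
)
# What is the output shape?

Input shape: (9, 7, 370, 237)
  -> after Conv2d 9x9 stride=2: (9, 47, 185, 119)
Output shape: (9, 47, 183, 117)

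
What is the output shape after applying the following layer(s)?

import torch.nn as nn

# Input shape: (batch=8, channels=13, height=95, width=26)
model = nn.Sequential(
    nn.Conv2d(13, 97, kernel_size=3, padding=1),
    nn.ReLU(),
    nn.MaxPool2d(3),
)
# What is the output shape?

Input shape: (8, 13, 95, 26)
  -> after Conv2d: (8, 97, 95, 26)
  -> after ReLU: (8, 97, 95, 26)
Output shape: (8, 97, 31, 8)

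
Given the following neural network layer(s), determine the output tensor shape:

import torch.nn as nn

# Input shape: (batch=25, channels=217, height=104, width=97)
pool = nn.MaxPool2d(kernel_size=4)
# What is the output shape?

Input shape: (25, 217, 104, 97)
Output shape: (25, 217, 26, 24)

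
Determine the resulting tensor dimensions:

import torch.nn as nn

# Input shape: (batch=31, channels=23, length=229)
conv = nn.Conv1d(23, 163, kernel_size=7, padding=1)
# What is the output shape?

Input shape: (31, 23, 229)
Output shape: (31, 163, 225)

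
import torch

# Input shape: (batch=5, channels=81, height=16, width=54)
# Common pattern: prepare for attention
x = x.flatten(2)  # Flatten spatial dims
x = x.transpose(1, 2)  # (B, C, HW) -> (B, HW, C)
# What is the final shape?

Input shape: (5, 81, 16, 54)
  -> after flatten(2): (5, 81, 864)
Output shape: (5, 864, 81)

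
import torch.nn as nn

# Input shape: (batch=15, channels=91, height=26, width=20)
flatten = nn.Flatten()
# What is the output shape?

Input shape: (15, 91, 26, 20)
Output shape: (15, 47320)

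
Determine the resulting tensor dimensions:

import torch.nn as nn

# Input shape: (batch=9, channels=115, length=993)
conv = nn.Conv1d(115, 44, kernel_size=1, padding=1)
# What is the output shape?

Input shape: (9, 115, 993)
Output shape: (9, 44, 995)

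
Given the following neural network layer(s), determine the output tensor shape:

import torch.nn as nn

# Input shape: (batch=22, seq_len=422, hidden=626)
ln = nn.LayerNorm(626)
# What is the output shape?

Input shape: (22, 422, 626)
Output shape: (22, 422, 626)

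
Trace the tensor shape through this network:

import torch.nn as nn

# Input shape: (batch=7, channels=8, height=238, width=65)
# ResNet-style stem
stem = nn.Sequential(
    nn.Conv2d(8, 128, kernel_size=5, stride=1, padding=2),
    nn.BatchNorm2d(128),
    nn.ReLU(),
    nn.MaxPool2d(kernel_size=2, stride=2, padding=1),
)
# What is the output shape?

Input shape: (7, 8, 238, 65)
  -> after Conv2d 5x5 stride=1: (7, 128, 238, 65)
Output shape: (7, 128, 120, 33)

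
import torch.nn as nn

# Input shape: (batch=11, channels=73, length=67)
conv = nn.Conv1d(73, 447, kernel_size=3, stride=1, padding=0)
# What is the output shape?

Input shape: (11, 73, 67)
Output shape: (11, 447, 65)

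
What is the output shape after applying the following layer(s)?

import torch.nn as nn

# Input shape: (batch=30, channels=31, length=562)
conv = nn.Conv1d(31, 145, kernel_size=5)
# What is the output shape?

Input shape: (30, 31, 562)
Output shape: (30, 145, 558)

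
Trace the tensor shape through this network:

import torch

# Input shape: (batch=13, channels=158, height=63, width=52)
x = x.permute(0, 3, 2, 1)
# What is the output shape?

Input shape: (13, 158, 63, 52)
Output shape: (13, 52, 63, 158)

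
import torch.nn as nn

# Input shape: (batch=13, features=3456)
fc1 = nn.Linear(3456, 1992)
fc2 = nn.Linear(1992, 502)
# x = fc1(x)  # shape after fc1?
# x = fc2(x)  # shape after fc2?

Input shape: (13, 3456)
  -> after fc1: (13, 1992)
Output shape: (13, 502)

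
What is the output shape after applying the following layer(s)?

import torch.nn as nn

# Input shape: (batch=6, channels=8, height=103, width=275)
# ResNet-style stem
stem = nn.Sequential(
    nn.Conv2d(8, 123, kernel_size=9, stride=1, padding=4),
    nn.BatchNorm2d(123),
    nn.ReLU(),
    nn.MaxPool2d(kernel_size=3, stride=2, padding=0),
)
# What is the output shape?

Input shape: (6, 8, 103, 275)
  -> after Conv2d 9x9 stride=1: (6, 123, 103, 275)
Output shape: (6, 123, 51, 137)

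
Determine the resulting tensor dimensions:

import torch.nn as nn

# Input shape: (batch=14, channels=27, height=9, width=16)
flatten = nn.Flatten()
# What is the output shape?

Input shape: (14, 27, 9, 16)
Output shape: (14, 3888)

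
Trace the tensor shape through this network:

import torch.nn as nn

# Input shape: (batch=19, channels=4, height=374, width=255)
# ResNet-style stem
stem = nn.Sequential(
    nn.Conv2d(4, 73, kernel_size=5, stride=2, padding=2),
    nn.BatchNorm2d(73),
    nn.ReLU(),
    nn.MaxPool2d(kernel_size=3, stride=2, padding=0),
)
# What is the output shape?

Input shape: (19, 4, 374, 255)
  -> after Conv2d 5x5 stride=2: (19, 73, 187, 128)
Output shape: (19, 73, 93, 63)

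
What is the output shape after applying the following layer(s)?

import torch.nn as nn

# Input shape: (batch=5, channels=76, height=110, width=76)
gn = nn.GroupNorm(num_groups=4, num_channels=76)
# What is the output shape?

Input shape: (5, 76, 110, 76)
Output shape: (5, 76, 110, 76)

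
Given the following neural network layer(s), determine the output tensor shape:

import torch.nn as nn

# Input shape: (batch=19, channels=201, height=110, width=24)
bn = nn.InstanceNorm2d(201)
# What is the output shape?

Input shape: (19, 201, 110, 24)
Output shape: (19, 201, 110, 24)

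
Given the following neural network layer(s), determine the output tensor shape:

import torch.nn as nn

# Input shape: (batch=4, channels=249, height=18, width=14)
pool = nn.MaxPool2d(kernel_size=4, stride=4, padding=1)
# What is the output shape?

Input shape: (4, 249, 18, 14)
Output shape: (4, 249, 5, 4)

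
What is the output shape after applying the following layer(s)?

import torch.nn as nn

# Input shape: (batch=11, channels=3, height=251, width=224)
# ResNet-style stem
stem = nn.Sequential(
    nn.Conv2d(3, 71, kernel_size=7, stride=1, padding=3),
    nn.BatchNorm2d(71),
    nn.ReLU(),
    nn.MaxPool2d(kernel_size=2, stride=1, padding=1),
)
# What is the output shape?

Input shape: (11, 3, 251, 224)
  -> after Conv2d 7x7 stride=1: (11, 71, 251, 224)
Output shape: (11, 71, 252, 225)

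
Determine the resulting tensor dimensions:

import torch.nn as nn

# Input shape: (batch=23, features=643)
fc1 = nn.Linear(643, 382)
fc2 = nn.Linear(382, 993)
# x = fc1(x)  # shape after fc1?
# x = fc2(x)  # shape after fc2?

Input shape: (23, 643)
  -> after fc1: (23, 382)
Output shape: (23, 993)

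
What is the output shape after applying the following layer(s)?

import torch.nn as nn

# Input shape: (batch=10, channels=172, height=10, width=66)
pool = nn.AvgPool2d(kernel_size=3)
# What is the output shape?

Input shape: (10, 172, 10, 66)
Output shape: (10, 172, 3, 22)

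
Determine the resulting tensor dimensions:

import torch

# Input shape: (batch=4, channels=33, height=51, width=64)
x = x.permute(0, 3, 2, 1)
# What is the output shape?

Input shape: (4, 33, 51, 64)
Output shape: (4, 64, 51, 33)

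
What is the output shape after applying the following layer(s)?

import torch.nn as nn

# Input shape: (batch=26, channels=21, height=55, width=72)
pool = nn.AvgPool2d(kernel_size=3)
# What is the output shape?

Input shape: (26, 21, 55, 72)
Output shape: (26, 21, 18, 24)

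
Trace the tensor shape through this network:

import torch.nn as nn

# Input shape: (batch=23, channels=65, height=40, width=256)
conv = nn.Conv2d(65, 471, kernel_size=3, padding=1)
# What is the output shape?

Input shape: (23, 65, 40, 256)
Output shape: (23, 471, 40, 256)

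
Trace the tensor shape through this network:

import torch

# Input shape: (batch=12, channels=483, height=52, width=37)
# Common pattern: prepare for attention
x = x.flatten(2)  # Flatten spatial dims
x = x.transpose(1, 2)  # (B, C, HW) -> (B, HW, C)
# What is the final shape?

Input shape: (12, 483, 52, 37)
  -> after flatten(2): (12, 483, 1924)
Output shape: (12, 1924, 483)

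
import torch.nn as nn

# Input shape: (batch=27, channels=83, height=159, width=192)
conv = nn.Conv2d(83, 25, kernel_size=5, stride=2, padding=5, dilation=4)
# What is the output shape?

Input shape: (27, 83, 159, 192)
Output shape: (27, 25, 77, 93)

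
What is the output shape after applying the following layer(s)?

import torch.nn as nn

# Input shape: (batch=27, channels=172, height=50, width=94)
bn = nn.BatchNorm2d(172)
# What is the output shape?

Input shape: (27, 172, 50, 94)
Output shape: (27, 172, 50, 94)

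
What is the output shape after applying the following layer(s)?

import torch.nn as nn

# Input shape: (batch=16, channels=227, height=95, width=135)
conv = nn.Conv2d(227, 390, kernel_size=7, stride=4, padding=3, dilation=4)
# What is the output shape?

Input shape: (16, 227, 95, 135)
Output shape: (16, 390, 20, 30)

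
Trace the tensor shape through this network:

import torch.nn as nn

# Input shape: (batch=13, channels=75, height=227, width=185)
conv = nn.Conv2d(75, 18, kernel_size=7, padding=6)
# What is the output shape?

Input shape: (13, 75, 227, 185)
Output shape: (13, 18, 233, 191)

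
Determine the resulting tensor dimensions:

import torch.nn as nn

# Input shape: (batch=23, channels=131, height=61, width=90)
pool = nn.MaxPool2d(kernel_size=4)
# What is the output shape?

Input shape: (23, 131, 61, 90)
Output shape: (23, 131, 15, 22)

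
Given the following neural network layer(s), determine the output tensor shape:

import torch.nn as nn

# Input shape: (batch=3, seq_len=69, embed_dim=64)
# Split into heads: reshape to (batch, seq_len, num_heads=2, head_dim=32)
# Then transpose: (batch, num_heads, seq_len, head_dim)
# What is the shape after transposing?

Input shape: (3, 69, 64)
  -> after reshape: (3, 69, 2, 32)
Output shape: (3, 2, 69, 32)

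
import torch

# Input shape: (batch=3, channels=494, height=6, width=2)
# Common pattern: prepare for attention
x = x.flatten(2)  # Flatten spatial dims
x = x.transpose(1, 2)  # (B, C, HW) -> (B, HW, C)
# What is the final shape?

Input shape: (3, 494, 6, 2)
  -> after flatten(2): (3, 494, 12)
Output shape: (3, 12, 494)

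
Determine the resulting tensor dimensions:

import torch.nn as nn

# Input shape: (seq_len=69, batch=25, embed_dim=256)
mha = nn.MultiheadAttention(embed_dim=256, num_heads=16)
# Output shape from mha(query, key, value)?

Input shape: (69, 25, 256)
Output shape: (69, 25, 256)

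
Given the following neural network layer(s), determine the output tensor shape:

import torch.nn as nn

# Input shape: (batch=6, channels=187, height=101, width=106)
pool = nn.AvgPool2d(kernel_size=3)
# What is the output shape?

Input shape: (6, 187, 101, 106)
Output shape: (6, 187, 33, 35)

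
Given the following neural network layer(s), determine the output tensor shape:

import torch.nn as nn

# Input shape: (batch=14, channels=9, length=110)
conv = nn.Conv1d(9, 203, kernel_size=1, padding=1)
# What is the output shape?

Input shape: (14, 9, 110)
Output shape: (14, 203, 112)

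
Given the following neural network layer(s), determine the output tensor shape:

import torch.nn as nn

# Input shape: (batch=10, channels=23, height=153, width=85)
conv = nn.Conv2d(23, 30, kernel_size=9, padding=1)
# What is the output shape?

Input shape: (10, 23, 153, 85)
Output shape: (10, 30, 147, 79)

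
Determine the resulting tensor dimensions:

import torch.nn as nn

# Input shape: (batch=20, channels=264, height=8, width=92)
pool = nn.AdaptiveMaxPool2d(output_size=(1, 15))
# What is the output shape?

Input shape: (20, 264, 8, 92)
Output shape: (20, 264, 1, 15)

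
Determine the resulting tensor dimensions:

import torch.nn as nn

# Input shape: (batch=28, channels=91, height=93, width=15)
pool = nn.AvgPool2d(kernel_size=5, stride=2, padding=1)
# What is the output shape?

Input shape: (28, 91, 93, 15)
Output shape: (28, 91, 46, 7)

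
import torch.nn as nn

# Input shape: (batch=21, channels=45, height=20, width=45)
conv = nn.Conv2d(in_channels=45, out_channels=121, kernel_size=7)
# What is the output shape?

Input shape: (21, 45, 20, 45)
Output shape: (21, 121, 14, 39)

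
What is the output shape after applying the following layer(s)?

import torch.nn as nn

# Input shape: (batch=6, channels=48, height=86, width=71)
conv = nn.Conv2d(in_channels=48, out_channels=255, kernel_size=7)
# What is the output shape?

Input shape: (6, 48, 86, 71)
Output shape: (6, 255, 80, 65)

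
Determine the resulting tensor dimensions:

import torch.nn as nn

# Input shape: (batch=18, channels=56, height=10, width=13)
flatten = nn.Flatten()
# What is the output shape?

Input shape: (18, 56, 10, 13)
Output shape: (18, 7280)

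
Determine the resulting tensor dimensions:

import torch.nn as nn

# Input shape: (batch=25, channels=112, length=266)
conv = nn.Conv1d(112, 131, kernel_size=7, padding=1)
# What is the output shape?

Input shape: (25, 112, 266)
Output shape: (25, 131, 262)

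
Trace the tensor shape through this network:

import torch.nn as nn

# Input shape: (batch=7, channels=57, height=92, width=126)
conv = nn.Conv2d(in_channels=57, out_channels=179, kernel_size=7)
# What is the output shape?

Input shape: (7, 57, 92, 126)
Output shape: (7, 179, 86, 120)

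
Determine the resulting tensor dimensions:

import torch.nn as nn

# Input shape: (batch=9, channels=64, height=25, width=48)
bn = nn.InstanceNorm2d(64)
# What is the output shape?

Input shape: (9, 64, 25, 48)
Output shape: (9, 64, 25, 48)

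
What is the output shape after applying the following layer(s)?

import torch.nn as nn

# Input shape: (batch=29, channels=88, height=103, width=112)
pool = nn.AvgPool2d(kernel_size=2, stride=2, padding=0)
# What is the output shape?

Input shape: (29, 88, 103, 112)
Output shape: (29, 88, 51, 56)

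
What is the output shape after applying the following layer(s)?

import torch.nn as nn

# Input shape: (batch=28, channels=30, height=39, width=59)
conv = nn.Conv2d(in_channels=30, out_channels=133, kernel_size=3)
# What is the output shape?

Input shape: (28, 30, 39, 59)
Output shape: (28, 133, 37, 57)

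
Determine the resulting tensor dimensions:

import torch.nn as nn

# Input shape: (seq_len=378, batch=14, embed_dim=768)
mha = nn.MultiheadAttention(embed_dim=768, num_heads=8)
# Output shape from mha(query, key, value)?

Input shape: (378, 14, 768)
Output shape: (378, 14, 768)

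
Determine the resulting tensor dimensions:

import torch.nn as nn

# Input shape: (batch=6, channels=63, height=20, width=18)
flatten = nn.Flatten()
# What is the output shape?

Input shape: (6, 63, 20, 18)
Output shape: (6, 22680)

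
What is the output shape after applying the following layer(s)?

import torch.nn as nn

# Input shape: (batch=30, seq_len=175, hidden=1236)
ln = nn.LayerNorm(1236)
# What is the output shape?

Input shape: (30, 175, 1236)
Output shape: (30, 175, 1236)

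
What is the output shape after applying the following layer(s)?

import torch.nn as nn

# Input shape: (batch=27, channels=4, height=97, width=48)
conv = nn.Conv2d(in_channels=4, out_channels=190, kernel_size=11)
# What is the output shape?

Input shape: (27, 4, 97, 48)
Output shape: (27, 190, 87, 38)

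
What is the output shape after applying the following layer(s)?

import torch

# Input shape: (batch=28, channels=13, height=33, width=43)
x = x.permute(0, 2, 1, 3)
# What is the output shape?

Input shape: (28, 13, 33, 43)
Output shape: (28, 33, 13, 43)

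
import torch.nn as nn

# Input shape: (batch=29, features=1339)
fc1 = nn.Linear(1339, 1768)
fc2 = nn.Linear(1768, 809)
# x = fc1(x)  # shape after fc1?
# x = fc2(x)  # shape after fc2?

Input shape: (29, 1339)
  -> after fc1: (29, 1768)
Output shape: (29, 809)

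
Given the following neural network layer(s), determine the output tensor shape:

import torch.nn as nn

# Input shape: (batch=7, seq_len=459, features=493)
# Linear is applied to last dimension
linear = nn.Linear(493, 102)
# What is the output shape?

Input shape: (7, 459, 493)
Output shape: (7, 459, 102)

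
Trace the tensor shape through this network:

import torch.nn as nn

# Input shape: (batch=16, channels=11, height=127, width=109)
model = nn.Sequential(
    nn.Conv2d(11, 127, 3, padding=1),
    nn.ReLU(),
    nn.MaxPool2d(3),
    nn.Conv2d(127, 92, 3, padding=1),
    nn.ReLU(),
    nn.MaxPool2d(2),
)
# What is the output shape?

Input shape: (16, 11, 127, 109)
  -> after first Conv2d: (16, 127, 127, 109)
  -> after first MaxPool2d: (16, 127, 42, 36)
  -> after second Conv2d: (16, 92, 42, 36)
Output shape: (16, 92, 21, 18)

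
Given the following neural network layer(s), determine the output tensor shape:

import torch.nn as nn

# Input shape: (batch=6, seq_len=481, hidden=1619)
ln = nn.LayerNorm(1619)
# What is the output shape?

Input shape: (6, 481, 1619)
Output shape: (6, 481, 1619)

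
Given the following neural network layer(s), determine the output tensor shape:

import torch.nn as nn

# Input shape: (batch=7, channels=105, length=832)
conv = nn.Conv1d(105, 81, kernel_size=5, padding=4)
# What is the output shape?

Input shape: (7, 105, 832)
Output shape: (7, 81, 836)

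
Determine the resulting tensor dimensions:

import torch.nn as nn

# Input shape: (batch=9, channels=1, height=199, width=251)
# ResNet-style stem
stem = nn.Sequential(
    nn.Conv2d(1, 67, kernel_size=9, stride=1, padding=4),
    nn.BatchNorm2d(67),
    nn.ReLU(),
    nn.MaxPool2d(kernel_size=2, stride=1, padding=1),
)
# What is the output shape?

Input shape: (9, 1, 199, 251)
  -> after Conv2d 9x9 stride=1: (9, 67, 199, 251)
Output shape: (9, 67, 200, 252)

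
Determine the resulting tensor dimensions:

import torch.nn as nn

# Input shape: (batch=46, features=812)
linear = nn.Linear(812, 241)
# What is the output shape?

Input shape: (46, 812)
Output shape: (46, 241)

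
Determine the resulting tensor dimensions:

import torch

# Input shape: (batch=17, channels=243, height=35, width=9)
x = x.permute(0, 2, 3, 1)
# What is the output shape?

Input shape: (17, 243, 35, 9)
Output shape: (17, 35, 9, 243)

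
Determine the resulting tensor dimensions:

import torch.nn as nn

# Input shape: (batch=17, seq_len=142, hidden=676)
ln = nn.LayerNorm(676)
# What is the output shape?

Input shape: (17, 142, 676)
Output shape: (17, 142, 676)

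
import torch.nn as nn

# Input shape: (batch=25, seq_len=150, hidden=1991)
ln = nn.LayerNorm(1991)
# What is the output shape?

Input shape: (25, 150, 1991)
Output shape: (25, 150, 1991)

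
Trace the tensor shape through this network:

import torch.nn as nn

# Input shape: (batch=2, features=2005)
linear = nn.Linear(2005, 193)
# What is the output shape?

Input shape: (2, 2005)
Output shape: (2, 193)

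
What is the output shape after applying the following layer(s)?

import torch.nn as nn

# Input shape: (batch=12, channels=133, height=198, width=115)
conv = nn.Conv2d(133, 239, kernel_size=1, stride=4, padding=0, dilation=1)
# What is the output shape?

Input shape: (12, 133, 198, 115)
Output shape: (12, 239, 50, 29)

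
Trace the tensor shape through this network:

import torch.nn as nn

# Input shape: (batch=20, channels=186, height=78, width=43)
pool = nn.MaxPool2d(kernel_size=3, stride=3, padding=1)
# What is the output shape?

Input shape: (20, 186, 78, 43)
Output shape: (20, 186, 26, 15)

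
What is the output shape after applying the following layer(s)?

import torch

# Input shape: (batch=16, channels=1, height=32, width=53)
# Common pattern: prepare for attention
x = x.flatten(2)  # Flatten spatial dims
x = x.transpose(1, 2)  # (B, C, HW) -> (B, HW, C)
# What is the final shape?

Input shape: (16, 1, 32, 53)
  -> after flatten(2): (16, 1, 1696)
Output shape: (16, 1696, 1)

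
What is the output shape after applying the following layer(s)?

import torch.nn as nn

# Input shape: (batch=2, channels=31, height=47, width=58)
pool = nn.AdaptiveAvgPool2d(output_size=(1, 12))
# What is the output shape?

Input shape: (2, 31, 47, 58)
Output shape: (2, 31, 1, 12)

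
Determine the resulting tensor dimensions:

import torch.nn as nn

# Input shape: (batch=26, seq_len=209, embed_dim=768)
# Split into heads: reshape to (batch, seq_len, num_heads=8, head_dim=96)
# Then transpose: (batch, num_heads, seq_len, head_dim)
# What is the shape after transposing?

Input shape: (26, 209, 768)
  -> after reshape: (26, 209, 8, 96)
Output shape: (26, 8, 209, 96)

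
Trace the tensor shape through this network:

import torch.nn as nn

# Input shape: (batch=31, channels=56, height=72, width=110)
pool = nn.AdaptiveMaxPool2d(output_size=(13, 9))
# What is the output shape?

Input shape: (31, 56, 72, 110)
Output shape: (31, 56, 13, 9)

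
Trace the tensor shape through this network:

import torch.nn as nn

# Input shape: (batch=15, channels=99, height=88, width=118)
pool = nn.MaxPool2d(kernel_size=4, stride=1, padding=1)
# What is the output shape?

Input shape: (15, 99, 88, 118)
Output shape: (15, 99, 87, 117)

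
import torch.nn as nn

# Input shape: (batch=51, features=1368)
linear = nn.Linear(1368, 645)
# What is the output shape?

Input shape: (51, 1368)
Output shape: (51, 645)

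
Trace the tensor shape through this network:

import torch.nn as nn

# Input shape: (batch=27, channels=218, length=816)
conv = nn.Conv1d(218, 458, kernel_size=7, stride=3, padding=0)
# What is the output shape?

Input shape: (27, 218, 816)
Output shape: (27, 458, 270)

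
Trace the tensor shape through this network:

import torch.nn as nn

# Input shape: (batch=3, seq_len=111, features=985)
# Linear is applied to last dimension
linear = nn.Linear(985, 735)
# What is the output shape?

Input shape: (3, 111, 985)
Output shape: (3, 111, 735)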